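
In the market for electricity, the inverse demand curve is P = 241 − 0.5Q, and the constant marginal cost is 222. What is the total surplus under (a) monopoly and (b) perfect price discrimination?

A monopolist chooses Q where MR = MC. MR = 241 − Q; setting this equal to 222 gives Q = 19 and P = 231.5.
CS = ½·(241 − 231.5)·19 = 90.25; PS = (231.5 − 222)·19 = 180.5; TS = 270.75.
With perfect price discrimination, output is the efficient level Q = 38 (where demand meets MC), but every buyer pays their willingness to pay: CS = 0 and PS = total surplus.
TS = 361 (equal to competitive TS).

Monopoly: TS = 270.75; Perfect PD: TS = 361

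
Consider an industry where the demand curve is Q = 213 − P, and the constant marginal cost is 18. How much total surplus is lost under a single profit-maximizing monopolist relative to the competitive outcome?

Inverting demand: P = 213 − Q.
Under competition P = MC = 18, so Q = (213 − 18)/1 = 195.
Monopoly sets MR = MC: 213 − 2Q = 18 ⇒ Q = 97.5, P = 213 − 97.5 = 115.5.
DWL is the triangle between Q = 97.5 and Q = 195: ½·(195 − 97.5)·(115.5 − 18) = 4753.125.

DWL = 4753.125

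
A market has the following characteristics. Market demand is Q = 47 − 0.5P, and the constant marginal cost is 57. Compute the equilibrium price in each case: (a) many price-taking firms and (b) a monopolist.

Competition: P = 57; Monopoly: P = 75.5

Inverting demand: P = 94 − 2Q.
Competitive firms price at marginal cost: P = 57, giving Q = 18.5.
A monopolist chooses Q where MR = MC. MR = 94 − 4Q; setting this equal to 57 gives Q = 9.25 and P = 75.5.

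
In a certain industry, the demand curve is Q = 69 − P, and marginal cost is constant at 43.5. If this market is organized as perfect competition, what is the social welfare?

Inverting demand: P = 69 − Q.
Competitive firms price at marginal cost: P = 43.5, giving Q = 25.5.
CS = ½·(69 − 43.5)·25.5 = 325.125; PS = (43.5 − 43.5)·25.5 = 0; TS = 325.125.

TS = 325.125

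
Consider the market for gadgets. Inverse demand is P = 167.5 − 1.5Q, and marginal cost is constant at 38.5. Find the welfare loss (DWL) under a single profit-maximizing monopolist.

Perfect competition: P = MC = 38.5, so 167.5 − 1.5Q = 38.5 and Q = 86.
A monopolist chooses Q where MR = MC. MR = 167.5 − 3Q; setting this equal to 38.5 gives Q = 43 and P = 103.
DWL is the triangle between Q = 43 and Q = 86: ½·(86 − 43)·(103 − 38.5) = 1386.75.

DWL = 1386.75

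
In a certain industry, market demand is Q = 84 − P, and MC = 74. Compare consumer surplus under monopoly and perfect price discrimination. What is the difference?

CS falls by 12.5

Inverting demand: P = 84 − Q.
A monopolist chooses Q where MR = MC. MR = 84 − 2Q; setting this equal to 74 gives Q = 5 and P = 79.
CS = ½·(84 − 79)·5 = 12.5.
With perfect price discrimination, output is the efficient level Q = 10 (where demand meets MC), but every buyer pays their willingness to pay: CS = 0 and PS = total surplus.
CS = 0.
Change in consumer surplus: 0 − 12.5 = −12.5.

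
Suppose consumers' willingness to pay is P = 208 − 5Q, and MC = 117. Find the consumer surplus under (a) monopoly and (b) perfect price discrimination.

Monopoly: CS = 207.025; Perfect PD: CS = 0

The monopolist equates marginal revenue to marginal cost: 208 − 10Q = 117, so Q = 9.1. From demand, P = 162.5.
CS = ½·(208 − 162.5)·9.1 = 207.025.
With perfect price discrimination, output is the efficient level Q = 18.2 (where demand meets MC), but every buyer pays their willingness to pay: CS = 0 and PS = total surplus.
CS = 0.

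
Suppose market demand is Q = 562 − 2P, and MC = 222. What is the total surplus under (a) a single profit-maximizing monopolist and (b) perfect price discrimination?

Monopoly: TS = 2610.75; Perfect PD: TS = 3481

Inverting demand: P = 281 − 0.5Q.
The monopolist equates marginal revenue to marginal cost: 281 − Q = 222, so Q = 59. From demand, P = 251.5.
CS = ½·(281 − 251.5)·59 = 870.25; PS = (251.5 − 222)·59 = 1740.5; TS = 2610.75.
A perfectly discriminating monopolist sells every unit with P(Q) ≥ MC(Q), so output equals the competitive quantity Q = 118. Each buyer pays their reservation price, so CS = 0 and the firm captures all surplus.
TS = 3481 (equal to competitive TS).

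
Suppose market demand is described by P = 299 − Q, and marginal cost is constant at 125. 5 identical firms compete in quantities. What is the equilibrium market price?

P = 154

Cournot with 5 identical firms: the symmetric best-response condition is 299 − 6q = 125. Each firm produces q = 29, total output Q = 145, price P = 154.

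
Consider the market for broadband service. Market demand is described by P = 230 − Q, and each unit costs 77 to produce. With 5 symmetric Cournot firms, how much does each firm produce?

q_i = 25.5

With 5 symmetric Cournot firms, each firm's FOC gives 230 − 6q = 77, so q = 25.5, Q = 5·25.5 = 127.5, and P = 102.5.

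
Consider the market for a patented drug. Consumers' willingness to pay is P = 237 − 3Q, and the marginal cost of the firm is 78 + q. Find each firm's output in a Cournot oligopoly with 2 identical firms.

Cournot with 2 identical firms: the symmetric best-response condition is 237 − 9q = 78 + q. Each firm produces q = 15.9, total output Q = 31.8, price P = 141.6.

q_i = 15.9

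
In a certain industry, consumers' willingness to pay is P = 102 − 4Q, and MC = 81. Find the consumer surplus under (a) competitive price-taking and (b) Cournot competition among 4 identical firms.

Competition: CS = 55.125; Cournot: CS = 35.28

Perfect competition: P = MC = 81, so 102 − 4Q = 81 and Q = 5.25.
CS = ½·(102 − 81)·5.25 = 55.125.
With 4 symmetric Cournot firms, each firm's FOC gives 102 − 20q = 81, so q = 1.05, Q = 4·1.05 = 4.2, and P = 85.2.
CS = ½·(102 − 85.2)·4.2 = 35.28.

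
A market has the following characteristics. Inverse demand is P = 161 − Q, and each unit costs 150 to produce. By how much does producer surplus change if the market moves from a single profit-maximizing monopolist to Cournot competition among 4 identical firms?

Producer surplus falls by 10.89

Monopoly sets MR = MC: 161 − 2Q = 150 ⇒ Q = 5.5, P = 161 − 5.5 = 155.5.
PS = (155.5 − 150)·5.5 = 30.25.
Cournot with 4 identical firms: the symmetric best-response condition is 161 − 5q = 150. Each firm produces q = 2.2, total output Q = 8.8, price P = 152.2.
PS = (152.2 − 150)·8.8 = 19.36.
Change in producer surplus: 19.36 − 30.25 = −10.89.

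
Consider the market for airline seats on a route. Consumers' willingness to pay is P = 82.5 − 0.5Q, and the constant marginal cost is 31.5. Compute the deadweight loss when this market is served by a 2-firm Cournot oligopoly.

Perfect competition: P = MC = 31.5, so 82.5 − 0.5Q = 31.5 and Q = 102.
With 2 symmetric Cournot firms, each firm's FOC gives 82.5 − 1.5q = 31.5, so q = 34, Q = 2·34 = 68, and P = 48.5.
DWL is the triangle between Q = 68 and Q = 102: ½·(102 − 68)·(48.5 − 31.5) = 289.

DWL = 289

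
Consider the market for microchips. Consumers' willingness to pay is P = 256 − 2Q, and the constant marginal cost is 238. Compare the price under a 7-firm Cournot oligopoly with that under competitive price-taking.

Cournot with 7 identical firms: the symmetric best-response condition is 256 − 16q = 238. Each firm produces q = 1.125, total output Q = 7.875, price P = 240.25.
Under competition P = MC = 238, so Q = (256 − 238)/2 = 9.

Cournot: P = 240.25; Competition: P = 238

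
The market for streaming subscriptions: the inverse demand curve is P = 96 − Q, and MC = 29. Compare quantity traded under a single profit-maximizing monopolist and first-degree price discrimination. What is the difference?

Quantity traded rises by 33.5

The monopolist equates marginal revenue to marginal cost: 96 − 2Q = 29, so Q = 33.5. From demand, P = 62.5.
With perfect price discrimination, output is the efficient level Q = 67 (where demand meets MC), but every buyer pays their willingness to pay: CS = 0 and PS = total surplus.
Change in quantity traded: 67 − 33.5 = 33.5.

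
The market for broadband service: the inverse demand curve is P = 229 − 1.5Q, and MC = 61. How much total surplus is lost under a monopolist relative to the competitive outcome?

Competitive firms price at marginal cost: P = 61, giving Q = 112.
A monopolist chooses Q where MR = MC. MR = 229 − 3Q; setting this equal to 61 gives Q = 56 and P = 145.
DWL is the triangle between Q = 56 and Q = 112: ½·(112 − 56)·(145 − 61) = 2352.

DWL = 2352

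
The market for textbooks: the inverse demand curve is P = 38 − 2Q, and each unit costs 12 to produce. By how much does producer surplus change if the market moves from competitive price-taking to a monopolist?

PS rises by 84.5

Competitive firms price at marginal cost: P = 12, giving Q = 13.
PS = (12 − 12)·13 = 0.
Monopoly sets MR = MC: 38 − 4Q = 12 ⇒ Q = 6.5, P = 38 − 2·6.5 = 25.
PS = (25 − 12)·6.5 = 84.5.
Change in producer surplus: 84.5 − 0 = 84.5.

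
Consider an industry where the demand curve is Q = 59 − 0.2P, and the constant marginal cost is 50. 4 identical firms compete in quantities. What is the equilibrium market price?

P = 99

Inverting demand: P = 295 − 5Q.
With 4 symmetric Cournot firms, each firm's FOC gives 295 − 25q = 50, so q = 9.8, Q = 4·9.8 = 39.2, and P = 99.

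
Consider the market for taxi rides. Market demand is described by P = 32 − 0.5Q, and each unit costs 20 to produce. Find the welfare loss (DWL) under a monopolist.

DWL = 36

Under competition P = MC = 20, so Q = (32 − 20)/0.5 = 24.
The monopolist equates marginal revenue to marginal cost: 32 − Q = 20, so Q = 12. From demand, P = 26.
DWL is the triangle between Q = 12 and Q = 24: ½·(24 − 12)·(26 − 20) = 36.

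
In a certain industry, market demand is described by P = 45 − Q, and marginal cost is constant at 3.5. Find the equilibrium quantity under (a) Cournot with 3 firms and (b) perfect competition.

Cournot: Q = 31.125; Competition: Q = 41.5

With 3 symmetric Cournot firms, each firm's FOC gives 45 − 4q = 3.5, so q = 10.375, Q = 3·10.375 = 31.125, and P = 13.875.
Under competition P = MC = 3.5, so Q = (45 − 3.5)/1 = 41.5.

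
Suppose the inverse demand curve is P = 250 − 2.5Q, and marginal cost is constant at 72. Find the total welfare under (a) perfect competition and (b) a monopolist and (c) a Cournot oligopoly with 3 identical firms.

Competition: TS = 6336.8; Monopoly: TS = 4752.6; Cournot: TS = 5940.75

Perfect competition: P = MC = 72, so 250 − 2.5Q = 72 and Q = 71.2.
CS = ½·(250 − 72)·71.2 = 6336.8; PS = (72 − 72)·71.2 = 0; TS = 6336.8.
The monopolist equates marginal revenue to marginal cost: 250 − 5Q = 72, so Q = 35.6. From demand, P = 161.
CS = ½·(250 − 161)·35.6 = 1584.2; PS = (161 − 72)·35.6 = 3168.4; TS = 4752.6.
In a 3-firm Cournot equilibrium, symmetry and the first-order condition give q = (250 − 72)/(10) = 17.8. So Q = 53.4 and P = 116.5.
CS = ½·(250 − 116.5)·53.4 = 3564.45; PS = (116.5 − 72)·53.4 = 2376.3; TS = 5940.75.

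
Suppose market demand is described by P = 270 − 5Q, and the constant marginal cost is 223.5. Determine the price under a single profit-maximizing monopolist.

The monopolist equates marginal revenue to marginal cost: 270 − 10Q = 223.5, so Q = 4.65. From demand, P = 246.75.

P = 246.75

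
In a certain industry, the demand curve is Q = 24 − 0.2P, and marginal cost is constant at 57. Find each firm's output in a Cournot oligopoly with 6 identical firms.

Inverting demand: P = 120 − 5Q.
With 6 symmetric Cournot firms, each firm's FOC gives 120 − 35q = 57, so q = 1.8, Q = 6·1.8 = 10.8, and P = 66.

q_i = 1.8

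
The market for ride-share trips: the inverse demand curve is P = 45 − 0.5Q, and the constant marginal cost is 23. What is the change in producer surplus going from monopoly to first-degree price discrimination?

The monopolist equates marginal revenue to marginal cost: 45 − Q = 23, so Q = 22. From demand, P = 34.
PS = (34 − 23)·22 = 242.
A perfectly discriminating monopolist sells every unit with P(Q) ≥ MC(Q), so output equals the competitive quantity Q = 44. Each buyer pays their reservation price, so CS = 0 and the firm captures all surplus.
PS = ½·(45 − 23)·44 = 484.
Change in producer surplus: 484 − 242 = 242.

PS rises by 242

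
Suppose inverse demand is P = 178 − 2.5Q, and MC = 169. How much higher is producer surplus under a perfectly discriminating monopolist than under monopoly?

Monopoly sets MR = MC: 178 − 5Q = 169 ⇒ Q = 1.8, P = 178 − 2.5·1.8 = 173.5.
PS = (173.5 − 169)·1.8 = 8.1.
Under first-degree price discrimination the firm charges each unit its demand price and produces up to where P = MC, i.e. Q = 3.6. Consumer surplus is zero; producer surplus equals total surplus.
PS = ½·(178 − 169)·3.6 = 16.2.
Change in producer surplus: 16.2 − 8.1 = 8.1.

PS rises by 8.1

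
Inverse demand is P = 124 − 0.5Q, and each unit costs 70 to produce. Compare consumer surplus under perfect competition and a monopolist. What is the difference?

Perfect competition: P = MC = 70, so 124 − 0.5Q = 70 and Q = 108.
CS = ½·(124 − 70)·108 = 2916.
The monopolist equates marginal revenue to marginal cost: 124 − Q = 70, so Q = 54. From demand, P = 97.
CS = ½·(124 − 97)·54 = 729.
Change in consumer surplus: 729 − 2916 = −2187.

CS falls by 2187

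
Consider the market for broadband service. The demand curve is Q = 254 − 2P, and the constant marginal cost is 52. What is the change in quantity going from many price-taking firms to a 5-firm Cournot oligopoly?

Q falls by 25

Inverting demand: P = 127 − 0.5Q.
Under competition P = MC = 52, so Q = (127 − 52)/0.5 = 150.
Cournot with 5 identical firms: the symmetric best-response condition is 127 − 3q = 52. Each firm produces q = 25, total output Q = 125, price P = 64.5.
Change in quantity: 125 − 150 = −25.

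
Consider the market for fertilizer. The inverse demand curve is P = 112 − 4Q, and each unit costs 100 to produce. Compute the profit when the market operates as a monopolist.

Monopoly sets MR = MC: 112 − 8Q = 100 ⇒ Q = 1.5, P = 112 − 4·1.5 = 106.
Profit = (106 − 100)·1.5 = 9.

Profit = 9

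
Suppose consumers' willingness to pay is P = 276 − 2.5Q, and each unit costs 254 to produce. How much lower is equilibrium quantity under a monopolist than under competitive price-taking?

Perfect competition: P = MC = 254, so 276 − 2.5Q = 254 and Q = 8.8.
The monopolist equates marginal revenue to marginal cost: 276 − 5Q = 254, so Q = 4.4. From demand, P = 265.
Change in equilibrium quantity: 4.4 − 8.8 = −4.4.

Equilibrium quantity falls by 4.4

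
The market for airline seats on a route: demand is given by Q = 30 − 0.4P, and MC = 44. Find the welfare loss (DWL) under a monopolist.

DWL = 48.05

Inverting demand: P = 75 − 2.5Q.
Competitive firms price at marginal cost: P = 44, giving Q = 12.4.
A monopolist chooses Q where MR = MC. MR = 75 − 5Q; setting this equal to 44 gives Q = 6.2 and P = 59.5.
DWL is the triangle between Q = 6.2 and Q = 12.4: ½·(12.4 − 6.2)·(59.5 − 44) = 48.05.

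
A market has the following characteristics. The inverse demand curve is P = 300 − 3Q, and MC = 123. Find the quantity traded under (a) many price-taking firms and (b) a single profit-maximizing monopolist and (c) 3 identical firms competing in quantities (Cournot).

Competitive firms price at marginal cost: P = 123, giving Q = 59.
The monopolist equates marginal revenue to marginal cost: 300 − 6Q = 123, so Q = 29.5. From demand, P = 211.5.
Cournot with 3 identical firms: the symmetric best-response condition is 300 − 12q = 123. Each firm produces q = 14.75, total output Q = 44.25, price P = 167.25.

Competition: Q = 59; Monopoly: Q = 29.5; Cournot: Q = 44.25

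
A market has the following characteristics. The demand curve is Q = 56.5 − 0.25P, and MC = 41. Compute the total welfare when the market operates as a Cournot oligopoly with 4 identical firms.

Inverting demand: P = 226 − 4Q.
With 4 symmetric Cournot firms, each firm's FOC gives 226 − 20q = 41, so q = 9.25, Q = 4·9.25 = 37, and P = 78.
CS = ½·(226 − 78)·37 = 2738; PS = (78 − 41)·37 = 1369; TS = 4107.

TS = 4107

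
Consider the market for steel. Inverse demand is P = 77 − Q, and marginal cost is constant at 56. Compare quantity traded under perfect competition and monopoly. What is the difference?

Perfect competition: P = MC = 56, so 77 − Q = 56 and Q = 21.
Monopoly sets MR = MC: 77 − 2Q = 56 ⇒ Q = 10.5, P = 77 − 10.5 = 66.5.
Change in quantity traded: 10.5 − 21 = −10.5.

Q falls by 10.5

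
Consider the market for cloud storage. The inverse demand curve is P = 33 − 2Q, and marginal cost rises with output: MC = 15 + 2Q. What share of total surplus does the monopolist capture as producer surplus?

PS/TS = 0.75

The monopolist equates marginal revenue to marginal cost: 33 − 4Q = 15 + 2Q, so Q = 3. From demand, P = 27.
CS = ½·(33 − 27)·3 = 9.
PS = P·Q − VC(Q) = 27·3 − (15·3 + ½·2·3²) = 27.
Share captured = PS/TS = 27/36 = 0.75.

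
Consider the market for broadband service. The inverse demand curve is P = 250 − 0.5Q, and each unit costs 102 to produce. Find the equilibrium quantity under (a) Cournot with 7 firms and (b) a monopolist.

Cournot with 7 identical firms: the symmetric best-response condition is 250 − 4q = 102. Each firm produces q = 37, total output Q = 259, price P = 120.5.
A monopolist chooses Q where MR = MC. MR = 250 − Q; setting this equal to 102 gives Q = 148 and P = 176.

Cournot: Q = 259; Monopoly: Q = 148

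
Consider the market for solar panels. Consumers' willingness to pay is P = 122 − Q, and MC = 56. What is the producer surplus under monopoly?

The monopolist equates marginal revenue to marginal cost: 122 − 2Q = 56, so Q = 33. From demand, P = 89.
PS = (89 − 56)·33 = 1089.

PS = 1089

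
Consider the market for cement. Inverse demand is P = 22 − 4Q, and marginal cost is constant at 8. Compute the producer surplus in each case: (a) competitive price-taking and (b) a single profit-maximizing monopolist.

Perfect competition: P = MC = 8, so 22 − 4Q = 8 and Q = 3.5.
PS = (8 − 8)·3.5 = 0.
A monopolist chooses Q where MR = MC. MR = 22 − 8Q; setting this equal to 8 gives Q = 1.75 and P = 15.
PS = (15 − 8)·1.75 = 12.25.

Competition: PS = 0; Monopoly: PS = 12.25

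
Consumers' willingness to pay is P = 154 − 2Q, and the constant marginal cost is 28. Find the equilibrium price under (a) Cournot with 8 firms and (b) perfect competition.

Cournot: P = 42; Competition: P = 28

In a 8-firm Cournot equilibrium, symmetry and the first-order condition give q = (154 − 28)/(18) = 7. So Q = 56 and P = 42.
Perfect competition: P = MC = 28, so 154 − 2Q = 28 and Q = 63.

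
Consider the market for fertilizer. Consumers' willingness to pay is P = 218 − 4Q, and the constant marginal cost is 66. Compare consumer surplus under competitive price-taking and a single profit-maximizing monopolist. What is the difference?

Competitive firms price at marginal cost: P = 66, giving Q = 38.
CS = ½·(218 − 66)·38 = 2888.
Monopoly sets MR = MC: 218 − 8Q = 66 ⇒ Q = 19, P = 218 − 4·19 = 142.
CS = ½·(218 − 142)·19 = 722.
Change in consumer surplus: 722 − 2888 = −2166.

CS falls by 2166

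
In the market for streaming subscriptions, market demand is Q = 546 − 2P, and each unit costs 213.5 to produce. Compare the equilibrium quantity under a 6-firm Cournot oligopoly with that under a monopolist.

Cournot: Q = 102; Monopoly: Q = 59.5

Inverting demand: P = 273 − 0.5Q.
In a 6-firm Cournot equilibrium, symmetry and the first-order condition give q = (273 − 213.5)/(3.5) = 17. So Q = 102 and P = 222.
The monopolist equates marginal revenue to marginal cost: 273 − Q = 213.5, so Q = 59.5. From demand, P = 243.25.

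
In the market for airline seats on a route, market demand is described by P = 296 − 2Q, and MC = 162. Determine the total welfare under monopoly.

The monopolist equates marginal revenue to marginal cost: 296 − 4Q = 162, so Q = 33.5. From demand, P = 229.
CS = ½·(296 − 229)·33.5 = 1122.25; PS = (229 − 162)·33.5 = 2244.5; TS = 3366.75.

TS = 3366.75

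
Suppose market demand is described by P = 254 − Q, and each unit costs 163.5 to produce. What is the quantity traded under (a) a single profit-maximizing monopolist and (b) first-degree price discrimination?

Monopoly: Q = 45.25; Perfect PD: Q = 90.5

A monopolist chooses Q where MR = MC. MR = 254 − 2Q; setting this equal to 163.5 gives Q = 45.25 and P = 208.75.
With perfect price discrimination, output is the efficient level Q = 90.5 (where demand meets MC), but every buyer pays their willingness to pay: CS = 0 and PS = total surplus.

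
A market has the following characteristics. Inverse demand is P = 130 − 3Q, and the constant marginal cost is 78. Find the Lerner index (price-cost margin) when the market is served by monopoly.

Monopoly sets MR = MC: 130 − 6Q = 78 ⇒ Q = 26/3, P = 130 − 3·26/3 = 104.
Lerner index = (P − MC)/P = (104 − 78)/104 = 0.25.

Lerner index = 0.25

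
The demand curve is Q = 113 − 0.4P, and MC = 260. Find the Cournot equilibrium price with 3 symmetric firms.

Inverting demand: P = 282.5 − 2.5Q.
Cournot with 3 identical firms: the symmetric best-response condition is 282.5 − 10q = 260. Each firm produces q = 2.25, total output Q = 6.75, price P = 265.625.

P = 265.625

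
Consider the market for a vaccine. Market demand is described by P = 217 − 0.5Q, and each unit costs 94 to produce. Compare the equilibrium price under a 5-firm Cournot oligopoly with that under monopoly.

Cournot: P = 114.5; Monopoly: P = 155.5

With 5 symmetric Cournot firms, each firm's FOC gives 217 − 3q = 94, so q = 41, Q = 5·41 = 205, and P = 114.5.
A monopolist chooses Q where MR = MC. MR = 217 − Q; setting this equal to 94 gives Q = 123 and P = 155.5.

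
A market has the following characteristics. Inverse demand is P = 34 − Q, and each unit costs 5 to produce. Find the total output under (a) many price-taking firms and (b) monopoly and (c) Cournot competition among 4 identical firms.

Competition: Q = 29; Monopoly: Q = 14.5; Cournot: Q = 23.2

Under competition P = MC = 5, so Q = (34 − 5)/1 = 29.
A monopolist chooses Q where MR = MC. MR = 34 − 2Q; setting this equal to 5 gives Q = 14.5 and P = 19.5.
With 4 symmetric Cournot firms, each firm's FOC gives 34 − 5q = 5, so q = 5.8, Q = 4·5.8 = 23.2, and P = 10.8.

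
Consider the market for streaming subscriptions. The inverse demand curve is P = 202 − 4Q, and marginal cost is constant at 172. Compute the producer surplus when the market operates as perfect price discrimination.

A perfectly discriminating monopolist sells every unit with P(Q) ≥ MC(Q), so output equals the competitive quantity Q = 7.5. Each buyer pays their reservation price, so CS = 0 and the firm captures all surplus.
PS = ½·(202 − 172)·7.5 = 112.5.

PS = 112.5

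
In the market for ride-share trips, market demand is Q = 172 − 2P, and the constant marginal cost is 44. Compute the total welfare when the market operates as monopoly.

TS = 1323

Inverting demand: P = 86 − 0.5Q.
Monopoly sets MR = MC: 86 − Q = 44 ⇒ Q = 42, P = 86 − 0.5·42 = 65.
CS = ½·(86 − 65)·42 = 441; PS = (65 − 44)·42 = 882; TS = 1323.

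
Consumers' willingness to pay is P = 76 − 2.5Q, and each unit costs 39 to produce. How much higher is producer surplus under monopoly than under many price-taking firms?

Perfect competition: P = MC = 39, so 76 − 2.5Q = 39 and Q = 14.8.
PS = (39 − 39)·14.8 = 0.
The monopolist equates marginal revenue to marginal cost: 76 − 5Q = 39, so Q = 7.4. From demand, P = 57.5.
PS = (57.5 − 39)·7.4 = 136.9.
Change in producer surplus: 136.9 − 0 = 136.9.

PS rises by 136.9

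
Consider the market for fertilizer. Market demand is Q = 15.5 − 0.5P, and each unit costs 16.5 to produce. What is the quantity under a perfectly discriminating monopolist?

Inverting demand: P = 31 − 2Q.
With perfect price discrimination, output is the efficient level Q = 7.25 (where demand meets MC), but every buyer pays their willingness to pay: CS = 0 and PS = total surplus.

Q = 7.25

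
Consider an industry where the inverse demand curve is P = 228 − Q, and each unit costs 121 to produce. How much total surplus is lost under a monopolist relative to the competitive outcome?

DWL = 1431.125

Perfect competition: P = MC = 121, so 228 − Q = 121 and Q = 107.
A monopolist chooses Q where MR = MC. MR = 228 − 2Q; setting this equal to 121 gives Q = 53.5 and P = 174.5.
DWL is the triangle between Q = 53.5 and Q = 107: ½·(107 − 53.5)·(174.5 − 121) = 1431.125.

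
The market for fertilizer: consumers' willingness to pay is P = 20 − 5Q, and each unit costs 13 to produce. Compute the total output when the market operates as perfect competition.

Q = 1.4

Competitive firms price at marginal cost: P = 13, giving Q = 1.4.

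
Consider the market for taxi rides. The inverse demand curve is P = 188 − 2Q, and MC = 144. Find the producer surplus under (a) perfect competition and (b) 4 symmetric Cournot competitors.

Competitive firms price at marginal cost: P = 144, giving Q = 22.
PS = (144 − 144)·22 = 0.
With 4 symmetric Cournot firms, each firm's FOC gives 188 − 10q = 144, so q = 4.4, Q = 4·4.4 = 17.6, and P = 152.8.
PS = (152.8 − 144)·17.6 = 154.88.

Competition: PS = 0; Cournot: PS = 154.88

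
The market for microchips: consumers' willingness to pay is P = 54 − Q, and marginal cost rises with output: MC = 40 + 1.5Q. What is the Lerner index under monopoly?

The monopolist equates marginal revenue to marginal cost: 54 − 2Q = 40 + 1.5Q, so Q = 4. From demand, P = 50.
Lerner index = (P − MC)/P = (50 − 46)/50 = 0.08.

Lerner index = 0.08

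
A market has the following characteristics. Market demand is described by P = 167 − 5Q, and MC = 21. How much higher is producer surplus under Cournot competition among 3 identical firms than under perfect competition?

Competitive firms price at marginal cost: P = 21, giving Q = 29.2.
PS = (21 − 21)·29.2 = 0.
With 3 symmetric Cournot firms, each firm's FOC gives 167 − 20q = 21, so q = 7.3, Q = 3·7.3 = 21.9, and P = 57.5.
PS = (57.5 − 21)·21.9 = 799.35.
Change in producer surplus: 799.35 − 0 = 799.35.

PS rises by 799.35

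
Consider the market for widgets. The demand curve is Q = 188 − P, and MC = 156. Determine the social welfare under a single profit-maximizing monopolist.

TS = 384

Inverting demand: P = 188 − Q.
The monopolist equates marginal revenue to marginal cost: 188 − 2Q = 156, so Q = 16. From demand, P = 172.
CS = ½·(188 − 172)·16 = 128; PS = (172 − 156)·16 = 256; TS = 384.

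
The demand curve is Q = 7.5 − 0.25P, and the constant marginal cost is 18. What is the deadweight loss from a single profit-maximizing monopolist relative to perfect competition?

DWL = 4.5

Inverting demand: P = 30 − 4Q.
Competitive firms price at marginal cost: P = 18, giving Q = 3.
Monopoly sets MR = MC: 30 − 8Q = 18 ⇒ Q = 1.5, P = 30 − 4·1.5 = 24.
DWL is the triangle between Q = 1.5 and Q = 3: ½·(3 − 1.5)·(24 − 18) = 4.5.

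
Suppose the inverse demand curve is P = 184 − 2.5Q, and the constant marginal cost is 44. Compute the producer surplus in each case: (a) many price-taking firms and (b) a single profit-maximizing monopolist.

Competition: PS = 0; Monopoly: PS = 1960

Under competition P = MC = 44, so Q = (184 − 44)/2.5 = 56.
PS = (44 − 44)·56 = 0.
Monopoly sets MR = MC: 184 − 5Q = 44 ⇒ Q = 28, P = 184 − 2.5·28 = 114.
PS = (114 − 44)·28 = 1960.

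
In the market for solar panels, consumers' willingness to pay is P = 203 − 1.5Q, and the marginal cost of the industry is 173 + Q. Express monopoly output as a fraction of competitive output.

Q_m/Q_c = 0.625

Monopoly sets MR = MC: 203 − 3Q = 173 + Q ⇒ Q = 7.5, P = 203 − 1.5·7.5 = 191.75.
Competitive equilibrium sets price equal to marginal cost: 203 − 1.5Q = 173 + Q, so Q = 12 and P = 185.
Ratio Q_m/Q_c = 7.5/12 = 0.625.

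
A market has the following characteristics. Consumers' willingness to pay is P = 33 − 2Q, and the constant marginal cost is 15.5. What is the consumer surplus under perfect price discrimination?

CS = 0

A perfectly discriminating monopolist sells every unit with P(Q) ≥ MC(Q), so output equals the competitive quantity Q = 8.75. Each buyer pays their reservation price, so CS = 0 and the firm captures all surplus.
CS = 0.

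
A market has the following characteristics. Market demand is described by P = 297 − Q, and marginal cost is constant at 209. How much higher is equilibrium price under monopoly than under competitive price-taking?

P rises by 44

Perfect competition: P = MC = 209, so 297 − Q = 209 and Q = 88.
A monopolist chooses Q where MR = MC. MR = 297 − 2Q; setting this equal to 209 gives Q = 44 and P = 253.
Change in equilibrium price: 253 − 209 = 44.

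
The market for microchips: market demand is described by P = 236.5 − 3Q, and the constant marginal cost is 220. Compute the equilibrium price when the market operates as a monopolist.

P = 228.25

The monopolist equates marginal revenue to marginal cost: 236.5 − 6Q = 220, so Q = 2.75. From demand, P = 228.25.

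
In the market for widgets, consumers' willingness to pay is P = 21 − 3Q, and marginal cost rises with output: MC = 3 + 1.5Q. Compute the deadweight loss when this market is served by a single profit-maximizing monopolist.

Under competition P = MC: 21 − 3Q = 3 + 1.5Q ⇒ Q = 4, P = 9.
The monopolist equates marginal revenue to marginal cost: 21 − 6Q = 3 + 1.5Q, so Q = 2.4. From demand, P = 13.8.
CS = ½·(21 − 9)·4 = 24; PS = (9·4 − 3·4 − ½·1.5·4²) = 12; TS = 36.
CS = ½·(21 − 13.8)·2.4 = 8.64; PS = (13.8·2.4 − 3·2.4 − ½·1.5·2.4²) = 21.6; TS = 30.24.
DWL = 36 − 30.24 = 5.76.

DWL = 5.76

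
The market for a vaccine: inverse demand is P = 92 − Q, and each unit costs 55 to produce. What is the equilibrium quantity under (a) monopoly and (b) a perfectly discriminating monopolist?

Monopoly: Q = 18.5; Perfect PD: Q = 37

The monopolist equates marginal revenue to marginal cost: 92 − 2Q = 55, so Q = 18.5. From demand, P = 73.5.
A perfectly discriminating monopolist sells every unit with P(Q) ≥ MC(Q), so output equals the competitive quantity Q = 37. Each buyer pays their reservation price, so CS = 0 and the firm captures all surplus.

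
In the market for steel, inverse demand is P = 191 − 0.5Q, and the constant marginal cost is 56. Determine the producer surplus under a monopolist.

PS = 9112.5

A monopolist chooses Q where MR = MC. MR = 191 − Q; setting this equal to 56 gives Q = 135 and P = 123.5.
PS = (123.5 − 56)·135 = 9112.5.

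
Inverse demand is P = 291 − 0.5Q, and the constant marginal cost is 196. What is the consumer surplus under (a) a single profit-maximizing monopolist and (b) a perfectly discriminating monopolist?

Monopoly: CS = 2256.25; Perfect PD: CS = 0

A monopolist chooses Q where MR = MC. MR = 291 − Q; setting this equal to 196 gives Q = 95 and P = 243.5.
CS = ½·(291 − 243.5)·95 = 2256.25.
Under first-degree price discrimination the firm charges each unit its demand price and produces up to where P = MC, i.e. Q = 190. Consumer surplus is zero; producer surplus equals total surplus.
CS = 0.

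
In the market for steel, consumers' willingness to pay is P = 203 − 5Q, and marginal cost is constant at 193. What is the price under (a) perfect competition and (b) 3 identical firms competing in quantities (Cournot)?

Competition: P = 193; Cournot: P = 195.5

Perfect competition: P = MC = 193, so 203 − 5Q = 193 and Q = 2.
Cournot with 3 identical firms: the symmetric best-response condition is 203 − 20q = 193. Each firm produces q = 0.5, total output Q = 1.5, price P = 195.5.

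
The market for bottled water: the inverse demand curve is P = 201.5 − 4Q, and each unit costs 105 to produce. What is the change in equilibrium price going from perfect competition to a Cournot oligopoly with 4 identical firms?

P rises by 19.3

Perfect competition: P = MC = 105, so 201.5 − 4Q = 105 and Q = 24.125.
Cournot with 4 identical firms: the symmetric best-response condition is 201.5 − 20q = 105. Each firm produces q = 4.825, total output Q = 19.3, price P = 124.3.
Change in equilibrium price: 124.3 − 105 = 19.3.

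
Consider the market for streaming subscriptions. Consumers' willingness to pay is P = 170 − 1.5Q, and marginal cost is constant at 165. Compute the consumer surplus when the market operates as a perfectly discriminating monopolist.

A perfectly discriminating monopolist sells every unit with P(Q) ≥ MC(Q), so output equals the competitive quantity Q = 10/3. Each buyer pays their reservation price, so CS = 0 and the firm captures all surplus.
CS = 0.

CS = 0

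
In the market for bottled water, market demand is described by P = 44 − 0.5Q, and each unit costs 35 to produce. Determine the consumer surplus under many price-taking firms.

CS = 81

Under competition P = MC = 35, so Q = (44 − 35)/0.5 = 18.
CS = ½·(44 − 35)·18 = 81.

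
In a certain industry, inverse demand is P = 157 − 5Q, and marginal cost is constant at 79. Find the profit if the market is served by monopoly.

Profit = 304.2

Monopoly sets MR = MC: 157 − 10Q = 79 ⇒ Q = 7.8, P = 157 − 5·7.8 = 118.
Profit = (118 − 79)·7.8 = 304.2.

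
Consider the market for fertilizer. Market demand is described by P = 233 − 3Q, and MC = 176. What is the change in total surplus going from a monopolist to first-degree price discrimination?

A monopolist chooses Q where MR = MC. MR = 233 − 6Q; setting this equal to 176 gives Q = 9.5 and P = 204.5.
CS = ½·(233 − 204.5)·9.5 = 135.375; PS = (204.5 − 176)·9.5 = 270.75; TS = 406.125.
Under first-degree price discrimination the firm charges each unit its demand price and produces up to where P = MC, i.e. Q = 19. Consumer surplus is zero; producer surplus equals total surplus.
TS = 541.5 (equal to competitive TS).
Change in total surplus: 541.5 − 406.125 = 135.375.

TS rises by 135.375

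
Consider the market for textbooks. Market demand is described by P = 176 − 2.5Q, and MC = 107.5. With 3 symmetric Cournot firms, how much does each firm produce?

Cournot with 3 identical firms: the symmetric best-response condition is 176 − 10q = 107.5. Each firm produces q = 6.85, total output Q = 20.55, price P = 124.625.

q_i = 6.85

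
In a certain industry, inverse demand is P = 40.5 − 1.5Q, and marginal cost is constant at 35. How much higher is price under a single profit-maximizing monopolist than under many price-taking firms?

Price rises by 2.75

Perfect competition: P = MC = 35, so 40.5 − 1.5Q = 35 and Q = 11/3.
The monopolist equates marginal revenue to marginal cost: 40.5 − 3Q = 35, so Q = 11/6. From demand, P = 37.75.
Change in price: 37.75 − 35 = 2.75.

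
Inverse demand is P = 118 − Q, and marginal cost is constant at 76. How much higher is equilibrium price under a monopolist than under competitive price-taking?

Under competition P = MC = 76, so Q = (118 − 76)/1 = 42.
Monopoly sets MR = MC: 118 − 2Q = 76 ⇒ Q = 21, P = 118 − 21 = 97.
Change in equilibrium price: 97 − 76 = 21.

Equilibrium price rises by 21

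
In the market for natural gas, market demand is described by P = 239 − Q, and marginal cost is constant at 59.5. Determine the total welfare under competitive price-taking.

TS = 16110.125

Under competition P = MC = 59.5, so Q = (239 − 59.5)/1 = 179.5.
CS = ½·(239 − 59.5)·179.5 = 16110.125; PS = (59.5 − 59.5)·179.5 = 0; TS = 16110.125.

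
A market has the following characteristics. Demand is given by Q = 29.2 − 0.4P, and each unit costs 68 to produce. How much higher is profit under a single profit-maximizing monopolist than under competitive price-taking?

Profit rises by 2.5

Inverting demand: P = 73 − 2.5Q.
Perfect competition: P = MC = 68, so 73 − 2.5Q = 68 and Q = 2.
Profit = (68 − 68)·2 = 0.
The monopolist equates marginal revenue to marginal cost: 73 − 5Q = 68, so Q = 1. From demand, P = 70.5.
Profit = (70.5 − 68)·1 = 2.5.
Change in profit: 2.5 − 0 = 2.5.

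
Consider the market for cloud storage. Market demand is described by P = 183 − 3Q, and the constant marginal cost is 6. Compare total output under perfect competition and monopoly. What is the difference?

Total output falls by 29.5

Perfect competition: P = MC = 6, so 183 − 3Q = 6 and Q = 59.
Monopoly sets MR = MC: 183 − 6Q = 6 ⇒ Q = 29.5, P = 183 − 3·29.5 = 94.5.
Change in total output: 29.5 − 59 = −29.5.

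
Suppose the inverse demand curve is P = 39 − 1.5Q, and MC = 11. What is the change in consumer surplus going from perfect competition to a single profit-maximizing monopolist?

Under competition P = MC = 11, so Q = (39 − 11)/1.5 = 56/3.
CS = ½·(39 − 11)·56/3 = 784/3.
Monopoly sets MR = MC: 39 − 3Q = 11 ⇒ Q = 28/3, P = 39 − 1.5·28/3 = 25.
CS = ½·(39 − 25)·28/3 = 196/3.
Change in consumer surplus: 196/3 − 784/3 = −196.

Consumer surplus falls by 196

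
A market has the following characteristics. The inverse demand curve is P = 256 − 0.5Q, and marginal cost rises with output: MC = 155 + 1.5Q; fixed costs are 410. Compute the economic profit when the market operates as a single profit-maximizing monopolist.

Profit = 1630.2

The monopolist equates marginal revenue to marginal cost: 256 − Q = 155 + 1.5Q, so Q = 40.4. From demand, P = 235.8.
Profit = 235.8·40.4 − (155·40.4 + ½·1.5·40.4²) − 410 = 1630.2.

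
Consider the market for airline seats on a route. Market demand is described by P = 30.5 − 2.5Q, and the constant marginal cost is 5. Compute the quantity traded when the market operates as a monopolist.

Q = 5.1

The monopolist equates marginal revenue to marginal cost: 30.5 − 5Q = 5, so Q = 5.1. From demand, P = 17.75.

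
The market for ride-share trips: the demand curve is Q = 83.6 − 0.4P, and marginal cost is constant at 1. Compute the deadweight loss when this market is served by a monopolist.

Inverting demand: P = 209 − 2.5Q.
Perfect competition: P = MC = 1, so 209 − 2.5Q = 1 and Q = 83.2.
A monopolist chooses Q where MR = MC. MR = 209 − 5Q; setting this equal to 1 gives Q = 41.6 and P = 105.
DWL is the triangle between Q = 41.6 and Q = 83.2: ½·(83.2 − 41.6)·(105 − 1) = 2163.2.

DWL = 2163.2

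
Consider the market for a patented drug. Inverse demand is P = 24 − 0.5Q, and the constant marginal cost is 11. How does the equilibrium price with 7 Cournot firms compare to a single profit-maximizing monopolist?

In a 7-firm Cournot equilibrium, symmetry and the first-order condition give q = (24 − 11)/(4) = 3.25. So Q = 22.75 and P = 12.625.
A monopolist chooses Q where MR = MC. MR = 24 − Q; setting this equal to 11 gives Q = 13 and P = 17.5.

Cournot: P = 12.625; Monopoly: P = 17.5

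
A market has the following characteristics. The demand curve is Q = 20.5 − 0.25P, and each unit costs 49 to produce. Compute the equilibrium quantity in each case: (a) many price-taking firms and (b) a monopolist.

Inverting demand: P = 82 − 4Q.
Perfect competition: P = MC = 49, so 82 − 4Q = 49 and Q = 8.25.
Monopoly sets MR = MC: 82 − 8Q = 49 ⇒ Q = 4.125, P = 82 − 4·4.125 = 65.5.

Competition: Q = 8.25; Monopoly: Q = 4.125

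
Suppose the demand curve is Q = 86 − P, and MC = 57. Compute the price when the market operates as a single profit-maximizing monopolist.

P = 71.5

Inverting demand: P = 86 − Q.
Monopoly sets MR = MC: 86 − 2Q = 57 ⇒ Q = 14.5, P = 86 − 14.5 = 71.5.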